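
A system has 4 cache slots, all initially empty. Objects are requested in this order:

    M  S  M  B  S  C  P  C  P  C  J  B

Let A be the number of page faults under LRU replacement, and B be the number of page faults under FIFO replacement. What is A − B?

1

Under LRU: F F . F . F F . . . F F → 7 faults.
Under FIFO: F F . F . F F . . . F . → 6 faults.
A − B = 7 − 6 = 1.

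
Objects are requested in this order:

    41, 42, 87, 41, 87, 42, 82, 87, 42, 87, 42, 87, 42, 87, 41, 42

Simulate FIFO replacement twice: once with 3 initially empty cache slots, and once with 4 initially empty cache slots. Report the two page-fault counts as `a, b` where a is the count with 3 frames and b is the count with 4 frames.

3 frames: F F F . . . F . . . . . . . F F → 6 faults.
4 frames: F F F . . . F . . . . . . . . . → 4 faults.
4 < 6: adding a frame reduced faults, as is typical.

6, 4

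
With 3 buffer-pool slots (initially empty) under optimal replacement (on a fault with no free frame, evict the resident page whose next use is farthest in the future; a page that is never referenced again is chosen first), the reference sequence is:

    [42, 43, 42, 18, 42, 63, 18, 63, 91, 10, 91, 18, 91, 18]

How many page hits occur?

8

42 -> miss, frames [42]
43 -> miss, frames [42, 43]
42 -> hit
18 -> miss, frames [42, 43, 18]
42 -> hit
63 -> miss, evict 43, frames [42, 18, 63]
18 -> hit
63 -> hit
91 -> miss, evict 63, frames [42, 18, 91]
10 -> miss, evict 42, frames [18, 91, 10]
91 -> hit
18 -> hit
91 -> hit
18 -> hit
Hits: 8.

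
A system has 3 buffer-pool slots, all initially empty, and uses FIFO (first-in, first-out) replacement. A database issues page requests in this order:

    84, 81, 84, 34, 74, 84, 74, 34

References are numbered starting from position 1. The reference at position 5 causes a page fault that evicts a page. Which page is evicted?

84

pos 1: 84 -> fault, frames (84)
pos 2: 81 -> fault, frames (84 81)
pos 3: 84 -> hit
pos 4: 34 -> fault, frames (84 81 34)
pos 5: 74 -> fault, evict 84, frames (81 34 74)
At position 5, page 84 is evicted.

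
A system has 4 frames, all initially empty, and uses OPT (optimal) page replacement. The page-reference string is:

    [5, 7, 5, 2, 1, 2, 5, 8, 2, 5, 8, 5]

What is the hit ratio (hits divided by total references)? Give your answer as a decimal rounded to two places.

0.58

5 -> miss, frames (5)
7 -> miss, frames (5 7)
5 -> hit
2 -> miss, frames (5 7 2)
1 -> miss, frames (5 7 2 1)
2 -> hit
5 -> hit
8 -> miss, evict 1, frames (5 7 2 8)
2 -> hit
5 -> hit
8 -> hit
5 -> hit
Hits: 7 of 12 references → 7/12 = 0.5833.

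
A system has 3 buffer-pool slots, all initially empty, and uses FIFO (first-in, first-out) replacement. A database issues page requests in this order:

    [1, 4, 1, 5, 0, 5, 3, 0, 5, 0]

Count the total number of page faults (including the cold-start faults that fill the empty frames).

5

1 -> miss, frames [1]
4 -> miss, frames [1, 4]
1 -> hit
5 -> miss, frames [1, 4, 5]
0 -> miss, evict 1, frames [4, 5, 0]
5 -> hit
3 -> miss, evict 4, frames [5, 0, 3]
0 -> hit
5 -> hit
0 -> hit
Page faults: 5.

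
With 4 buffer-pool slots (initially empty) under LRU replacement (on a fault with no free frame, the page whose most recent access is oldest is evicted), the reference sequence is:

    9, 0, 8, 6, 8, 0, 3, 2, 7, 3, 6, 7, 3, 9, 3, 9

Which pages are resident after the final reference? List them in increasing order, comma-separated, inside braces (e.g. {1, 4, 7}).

9 -> miss, frames {9}
0 -> miss, frames {9,0}
8 -> miss, frames {9,0,8}
6 -> miss, frames {9,0,8,6}
8 -> hit
0 -> hit
3 -> miss, evict 9, frames {6,8,0,3}
2 -> miss, evict 6, frames {8,0,3,2}
7 -> miss, evict 8, frames {0,3,2,7}
3 -> hit
6 -> miss, evict 0, frames {2,7,3,6}
7 -> hit
3 -> hit
9 -> miss, evict 2, frames {6,7,3,9}
3 -> hit
9 -> hit

{3, 6, 7, 9}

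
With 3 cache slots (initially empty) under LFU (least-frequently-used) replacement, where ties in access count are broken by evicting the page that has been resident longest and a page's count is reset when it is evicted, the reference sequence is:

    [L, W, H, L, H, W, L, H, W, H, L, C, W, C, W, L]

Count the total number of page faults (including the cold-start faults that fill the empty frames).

7

L → fault, frames (L)
W → fault, frames (L W)
H → fault, frames (L W H)
L → hit
H → hit
W → hit
L → hit
H → hit
W → hit
H → hit
L → hit
C → fault, evict W, frames (L H C)
W → fault, evict C, frames (L H W)
C → fault, evict W, frames (L H C)
W → fault, evict C, frames (L H W)
L → hit
Page faults: 7.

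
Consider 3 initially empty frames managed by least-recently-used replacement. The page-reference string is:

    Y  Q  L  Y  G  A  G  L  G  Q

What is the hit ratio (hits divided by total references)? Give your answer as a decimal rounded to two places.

0.30

Y: fault, frames (Y)
Q: fault, frames (Y Q)
L: fault, frames (Y Q L)
Y: hit
G: fault, evict Q, frames (L Y G)
A: fault, evict L, frames (Y G A)
G: hit
L: fault, evict Y, frames (A G L)
G: hit
Q: fault, evict A, frames (L G Q)
Hits: 3 of 10 references → 3/10 = 0.3000.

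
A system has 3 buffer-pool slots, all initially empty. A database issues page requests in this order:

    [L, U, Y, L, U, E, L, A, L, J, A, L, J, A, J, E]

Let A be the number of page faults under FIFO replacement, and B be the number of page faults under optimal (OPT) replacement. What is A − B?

Under FIFO: F F F . . F F F . F . . . . . F → 8 faults.
Under OPT: F F F . . F . F . F . . . . . F → 7 faults.
A − B = 8 − 7 = 1.

1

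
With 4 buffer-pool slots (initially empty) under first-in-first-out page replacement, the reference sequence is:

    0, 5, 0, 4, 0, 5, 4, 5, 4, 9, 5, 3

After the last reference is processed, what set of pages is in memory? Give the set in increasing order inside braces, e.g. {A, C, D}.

{3, 4, 5, 9}

0 → miss, frames {0}
5 → miss, frames {0,5}
0 → hit
4 → miss, frames {0,5,4}
0 → hit
5 → hit
4 → hit
5 → hit
4 → hit
9 → miss, frames {0,5,4,9}
5 → hit
3 → miss, evict 0, frames {5,4,9,3}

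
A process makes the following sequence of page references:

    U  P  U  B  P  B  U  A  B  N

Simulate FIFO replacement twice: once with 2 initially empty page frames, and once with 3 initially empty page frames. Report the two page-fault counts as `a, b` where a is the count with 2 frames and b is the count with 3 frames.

2 frames: F F . F . . F F F F → 7 faults.
3 frames: F F . F . . . F . F → 5 faults.
5 < 7: adding a frame reduced faults, as is typical.

7, 5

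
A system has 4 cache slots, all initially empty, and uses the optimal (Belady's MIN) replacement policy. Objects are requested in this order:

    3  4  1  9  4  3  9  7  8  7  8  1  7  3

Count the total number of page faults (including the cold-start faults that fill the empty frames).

3: fault, frames (3)
4: fault, frames (3 4)
1: fault, frames (3 4 1)
9: fault, frames (3 4 1 9)
4: hit
3: hit
9: hit
7: fault, evict 9, frames (3 4 1 7)
8: fault, evict 4, frames (3 1 7 8)
7: hit
8: hit
1: hit
7: hit
3: hit
Page faults: 6.

6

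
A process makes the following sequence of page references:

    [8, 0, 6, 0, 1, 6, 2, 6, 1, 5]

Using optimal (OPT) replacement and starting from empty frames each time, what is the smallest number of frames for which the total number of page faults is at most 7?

f=1: 10 faults
f=2: 7 faults
f=3: 6 faults
f=4: 6 faults
f=5: 6 faults
f=6: 6 faults
Smallest f with faults ≤ 7 is 2.

2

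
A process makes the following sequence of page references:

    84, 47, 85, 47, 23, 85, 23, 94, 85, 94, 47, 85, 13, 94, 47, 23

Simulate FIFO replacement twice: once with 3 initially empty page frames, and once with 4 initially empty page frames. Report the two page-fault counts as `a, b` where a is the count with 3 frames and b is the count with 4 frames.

3 frames: F F F . F . . F . . F F F F F F → 11 faults.
4 frames: F F F . F . . F . . . . F . F . → 7 faults.
7 < 11: adding a frame reduced faults, as is typical.

11, 7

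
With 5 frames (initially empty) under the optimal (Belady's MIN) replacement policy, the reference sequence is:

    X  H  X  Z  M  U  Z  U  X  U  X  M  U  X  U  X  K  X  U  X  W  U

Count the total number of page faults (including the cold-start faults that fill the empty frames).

X -> miss, frames (X)
H -> miss, frames (X H)
X -> hit
Z -> miss, frames (X H Z)
M -> miss, frames (X H Z M)
U -> miss, frames (X H Z M U)
Z -> hit
U -> hit
X -> hit
U -> hit
X -> hit
M -> hit
U -> hit
X -> hit
U -> hit
X -> hit
K -> miss, evict M, frames (X H Z U K)
X -> hit
U -> hit
X -> hit
W -> miss, evict K, frames (X H Z U W)
U -> hit
Page faults: 7.

7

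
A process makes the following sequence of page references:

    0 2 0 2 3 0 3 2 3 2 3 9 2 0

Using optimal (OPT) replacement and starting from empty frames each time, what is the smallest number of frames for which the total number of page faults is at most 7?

f=1: 14 faults
f=2: 6 faults
f=3: 4 faults
f=4: 4 faults
Smallest f with faults ≤ 7 is 2.

2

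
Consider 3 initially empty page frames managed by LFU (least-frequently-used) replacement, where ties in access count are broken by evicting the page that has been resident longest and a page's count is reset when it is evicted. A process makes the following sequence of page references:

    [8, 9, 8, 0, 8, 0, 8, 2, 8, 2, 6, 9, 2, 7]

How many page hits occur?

7

8: fault, frames [8]
9: fault, frames [8, 9]
8: hit
0: fault, frames [8, 9, 0]
8: hit
0: hit
8: hit
2: fault, evict 9, frames [8, 0, 2]
8: hit
2: hit
6: fault, evict 0, frames [8, 2, 6]
9: fault, evict 6, frames [8, 2, 9]
2: hit
7: fault, evict 9, frames [8, 2, 7]
Hits: 7.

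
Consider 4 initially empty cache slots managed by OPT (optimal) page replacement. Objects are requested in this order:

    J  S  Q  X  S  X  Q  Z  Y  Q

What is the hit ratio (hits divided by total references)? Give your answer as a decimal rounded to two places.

0.40

J → miss, frames [J]
S → miss, frames [J, S]
Q → miss, frames [J, S, Q]
X → miss, frames [J, S, Q, X]
S → hit
X → hit
Q → hit
Z → miss, evict X, frames [J, S, Q, Z]
Y → miss, evict Z, frames [J, S, Q, Y]
Q → hit
Hits: 4 of 10 references → 4/10 = 0.4000.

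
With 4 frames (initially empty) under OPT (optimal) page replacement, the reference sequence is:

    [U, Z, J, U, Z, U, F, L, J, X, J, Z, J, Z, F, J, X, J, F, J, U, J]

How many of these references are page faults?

7

U: fault, frames (U)
Z: fault, frames (U Z)
J: fault, frames (U Z J)
U: hit
Z: hit
U: hit
F: fault, frames (U Z J F)
L: fault, evict U, frames (Z J F L)
J: hit
X: fault, evict L, frames (Z J F X)
J: hit
Z: hit
J: hit
Z: hit
F: hit
J: hit
X: hit
J: hit
F: hit
J: hit
U: fault, evict X, frames (Z J F U)
J: hit
Page faults: 7.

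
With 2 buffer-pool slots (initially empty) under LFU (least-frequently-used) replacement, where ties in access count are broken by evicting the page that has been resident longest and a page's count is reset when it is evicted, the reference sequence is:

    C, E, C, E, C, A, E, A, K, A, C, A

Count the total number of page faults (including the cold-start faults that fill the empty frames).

7

C: fault, frames (C)
E: fault, frames (C E)
C: hit
E: hit
C: hit
A: fault, evict E, frames (C A)
E: fault, evict A, frames (C E)
A: fault, evict E, frames (C A)
K: fault, evict A, frames (C K)
A: fault, evict K, frames (C A)
C: hit
A: hit
Page faults: 7.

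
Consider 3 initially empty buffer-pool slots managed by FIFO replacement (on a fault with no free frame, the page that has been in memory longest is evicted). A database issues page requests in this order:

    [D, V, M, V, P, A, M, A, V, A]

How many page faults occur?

D: fault, frames [D]
V: fault, frames [D, V]
M: fault, frames [D, V, M]
V: hit
P: fault, evict D, frames [V, M, P]
A: fault, evict V, frames [M, P, A]
M: hit
A: hit
V: fault, evict M, frames [P, A, V]
A: hit
Page faults: 6.

6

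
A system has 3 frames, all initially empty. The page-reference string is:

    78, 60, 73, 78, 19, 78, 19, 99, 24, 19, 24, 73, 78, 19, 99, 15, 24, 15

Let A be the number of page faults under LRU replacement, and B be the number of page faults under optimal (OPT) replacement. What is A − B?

3

Under LRU: F F F . F . . F F . . F F F F F F . → 12 faults.
Under OPT: F F F . F . . F F . . . F . F F . . → 9 faults.
A − B = 12 − 9 = 3.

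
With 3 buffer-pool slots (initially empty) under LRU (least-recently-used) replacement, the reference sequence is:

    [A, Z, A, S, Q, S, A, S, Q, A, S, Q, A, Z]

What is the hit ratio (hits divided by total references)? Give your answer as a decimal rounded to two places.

0.64

A -> fault, frames (A)
Z -> fault, frames (A Z)
A -> hit
S -> fault, frames (Z A S)
Q -> fault, evict Z, frames (A S Q)
S -> hit
A -> hit
S -> hit
Q -> hit
A -> hit
S -> hit
Q -> hit
A -> hit
Z -> fault, evict S, frames (Q A Z)
Hits: 9 of 14 references → 9/14 = 0.6429.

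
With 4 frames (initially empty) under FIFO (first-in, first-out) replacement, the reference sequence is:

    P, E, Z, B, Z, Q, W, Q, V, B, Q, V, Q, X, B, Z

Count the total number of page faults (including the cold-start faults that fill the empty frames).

10

P → fault, frames (P)
E → fault, frames (P E)
Z → fault, frames (P E Z)
B → fault, frames (P E Z B)
Z → hit
Q → fault, evict P, frames (E Z B Q)
W → fault, evict E, frames (Z B Q W)
Q → hit
V → fault, evict Z, frames (B Q W V)
B → hit
Q → hit
V → hit
Q → hit
X → fault, evict B, frames (Q W V X)
B → fault, evict Q, frames (W V X B)
Z → fault, evict W, frames (V X B Z)
Page faults: 10.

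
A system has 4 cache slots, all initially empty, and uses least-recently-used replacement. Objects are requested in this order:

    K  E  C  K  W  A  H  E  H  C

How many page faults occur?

8

K: fault, frames [K]
E: fault, frames [K, E]
C: fault, frames [K, E, C]
K: hit
W: fault, frames [E, C, K, W]
A: fault, evict E, frames [C, K, W, A]
H: fault, evict C, frames [K, W, A, H]
E: fault, evict K, frames [W, A, H, E]
H: hit
C: fault, evict W, frames [A, E, H, C]
Page faults: 8.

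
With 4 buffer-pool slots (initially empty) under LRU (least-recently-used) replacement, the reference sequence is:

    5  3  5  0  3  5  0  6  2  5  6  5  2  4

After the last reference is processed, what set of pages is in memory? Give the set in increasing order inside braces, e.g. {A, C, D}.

{2, 4, 5, 6}

5: miss, frames {5}
3: miss, frames {5,3}
5: hit
0: miss, frames {3,5,0}
3: hit
5: hit
0: hit
6: miss, frames {3,5,0,6}
2: miss, evict 3, frames {5,0,6,2}
5: hit
6: hit
5: hit
2: hit
4: miss, evict 0, frames {6,5,2,4}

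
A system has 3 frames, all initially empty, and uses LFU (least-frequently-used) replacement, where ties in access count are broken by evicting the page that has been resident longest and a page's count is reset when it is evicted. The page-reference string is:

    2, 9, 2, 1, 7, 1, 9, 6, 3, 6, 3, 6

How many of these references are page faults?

10

2 -> fault, frames {2}
9 -> fault, frames {2,9}
2 -> hit
1 -> fault, frames {2,9,1}
7 -> fault, evict 9, frames {2,1,7}
1 -> hit
9 -> fault, evict 7, frames {2,1,9}
6 -> fault, evict 9, frames {2,1,6}
3 -> fault, evict 6, frames {2,1,3}
6 -> fault, evict 3, frames {2,1,6}
3 -> fault, evict 6, frames {2,1,3}
6 -> fault, evict 3, frames {2,1,6}
Page faults: 10.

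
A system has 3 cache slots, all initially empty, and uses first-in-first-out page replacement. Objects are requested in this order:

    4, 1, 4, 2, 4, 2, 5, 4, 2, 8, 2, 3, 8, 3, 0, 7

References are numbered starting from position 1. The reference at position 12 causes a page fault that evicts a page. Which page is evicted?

4

pos 1: 4 → miss, frames [4]
pos 2: 1 → miss, frames [4, 1]
pos 3: 4 → hit
pos 4: 2 → miss, frames [4, 1, 2]
pos 5: 4 → hit
pos 6: 2 → hit
pos 7: 5 → miss, evict 4, frames [1, 2, 5]
pos 8: 4 → miss, evict 1, frames [2, 5, 4]
pos 9: 2 → hit
pos 10: 8 → miss, evict 2, frames [5, 4, 8]
pos 11: 2 → miss, evict 5, frames [4, 8, 2]
pos 12: 3 → miss, evict 4, frames [8, 2, 3]
At position 12, page 4 is evicted.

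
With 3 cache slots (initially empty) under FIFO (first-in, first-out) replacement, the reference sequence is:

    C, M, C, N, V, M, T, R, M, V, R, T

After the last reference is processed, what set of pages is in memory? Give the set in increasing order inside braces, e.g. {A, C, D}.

{M, T, V}

C → fault, frames {C}
M → fault, frames {C,M}
C → hit
N → fault, frames {C,M,N}
V → fault, evict C, frames {M,N,V}
M → hit
T → fault, evict M, frames {N,V,T}
R → fault, evict N, frames {V,T,R}
M → fault, evict V, frames {T,R,M}
V → fault, evict T, frames {R,M,V}
R → hit
T → fault, evict R, frames {M,V,T}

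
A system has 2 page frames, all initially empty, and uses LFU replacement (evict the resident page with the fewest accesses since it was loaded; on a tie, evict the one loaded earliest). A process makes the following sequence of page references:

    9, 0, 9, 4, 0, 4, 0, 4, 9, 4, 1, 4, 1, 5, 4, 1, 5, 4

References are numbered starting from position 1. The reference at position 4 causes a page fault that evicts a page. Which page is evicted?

0

pos 1: 9: fault, frames [9]
pos 2: 0: fault, frames [9, 0]
pos 3: 9: hit
pos 4: 4: fault, evict 0, frames [9, 4]
At position 4, page 0 is evicted.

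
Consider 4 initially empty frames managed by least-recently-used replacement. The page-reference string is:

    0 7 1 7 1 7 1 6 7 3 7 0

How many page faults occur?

0 → miss, frames [0]
7 → miss, frames [0, 7]
1 → miss, frames [0, 7, 1]
7 → hit
1 → hit
7 → hit
1 → hit
6 → miss, frames [0, 7, 1, 6]
7 → hit
3 → miss, evict 0, frames [1, 6, 7, 3]
7 → hit
0 → miss, evict 1, frames [6, 3, 7, 0]
Page faults: 6.

6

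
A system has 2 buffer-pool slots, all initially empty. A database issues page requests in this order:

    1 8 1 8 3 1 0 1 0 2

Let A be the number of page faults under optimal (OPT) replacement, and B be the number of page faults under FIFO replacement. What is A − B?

-1

Under OPT: F F . . F . F . . F → 5 faults.
Under FIFO: F F . . F F F . . F → 6 faults.
A − B = 5 − 6 = -1.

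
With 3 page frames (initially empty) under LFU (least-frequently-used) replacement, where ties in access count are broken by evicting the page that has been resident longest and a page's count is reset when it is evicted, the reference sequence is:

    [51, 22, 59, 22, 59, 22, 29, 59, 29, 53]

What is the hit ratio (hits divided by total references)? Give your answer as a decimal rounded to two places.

51: fault, frames [51]
22: fault, frames [51, 22]
59: fault, frames [51, 22, 59]
22: hit
59: hit
22: hit
29: fault, evict 51, frames [22, 59, 29]
59: hit
29: hit
53: fault, evict 29, frames [22, 59, 53]
Hits: 5 of 10 references → 5/10 = 0.5000.

0.50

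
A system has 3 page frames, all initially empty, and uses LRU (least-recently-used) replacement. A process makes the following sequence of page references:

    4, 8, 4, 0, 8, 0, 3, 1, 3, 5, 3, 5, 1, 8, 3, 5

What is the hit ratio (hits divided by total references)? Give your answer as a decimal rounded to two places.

0.44

4 -> fault, frames {4}
8 -> fault, frames {4,8}
4 -> hit
0 -> fault, frames {8,4,0}
8 -> hit
0 -> hit
3 -> fault, evict 4, frames {8,0,3}
1 -> fault, evict 8, frames {0,3,1}
3 -> hit
5 -> fault, evict 0, frames {1,3,5}
3 -> hit
5 -> hit
1 -> hit
8 -> fault, evict 3, frames {5,1,8}
3 -> fault, evict 5, frames {1,8,3}
5 -> fault, evict 1, frames {8,3,5}
Hits: 7 of 16 references → 7/16 = 0.4375.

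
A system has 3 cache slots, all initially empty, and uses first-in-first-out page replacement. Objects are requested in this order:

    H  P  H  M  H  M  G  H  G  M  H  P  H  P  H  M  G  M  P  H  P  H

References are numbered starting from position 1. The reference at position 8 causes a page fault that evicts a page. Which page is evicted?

P

pos 1: H: fault, frames {H}
pos 2: P: fault, frames {H,P}
pos 3: H: hit
pos 4: M: fault, frames {H,P,M}
pos 5: H: hit
pos 6: M: hit
pos 7: G: fault, evict H, frames {P,M,G}
pos 8: H: fault, evict P, frames {M,G,H}
At position 8, page P is evicted.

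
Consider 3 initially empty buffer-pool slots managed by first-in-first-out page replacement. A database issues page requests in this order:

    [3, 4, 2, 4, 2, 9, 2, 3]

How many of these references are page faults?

3 -> fault, frames {3}
4 -> fault, frames {3,4}
2 -> fault, frames {3,4,2}
4 -> hit
2 -> hit
9 -> fault, evict 3, frames {4,2,9}
2 -> hit
3 -> fault, evict 4, frames {2,9,3}
Page faults: 5.

5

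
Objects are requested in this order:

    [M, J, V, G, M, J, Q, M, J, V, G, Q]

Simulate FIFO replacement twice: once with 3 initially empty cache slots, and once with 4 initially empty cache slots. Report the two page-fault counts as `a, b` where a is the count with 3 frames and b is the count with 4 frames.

3 frames: F F F F F F F . . F F . → 9 faults.
4 frames: F F F F . . F F F F F F → 10 faults.
10 > 9: adding a frame increased faults — Belady's anomaly.

9, 10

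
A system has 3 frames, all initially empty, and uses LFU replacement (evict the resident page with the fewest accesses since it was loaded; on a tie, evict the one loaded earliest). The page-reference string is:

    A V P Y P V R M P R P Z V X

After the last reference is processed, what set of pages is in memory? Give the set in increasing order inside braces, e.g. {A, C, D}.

{P, V, X}

A -> miss, frames (A)
V -> miss, frames (A V)
P -> miss, frames (A V P)
Y -> miss, evict A, frames (V P Y)
P -> hit
V -> hit
R -> miss, evict Y, frames (V P R)
M -> miss, evict R, frames (V P M)
P -> hit
R -> miss, evict M, frames (V P R)
P -> hit
Z -> miss, evict R, frames (V P Z)
V -> hit
X -> miss, evict Z, frames (V P X)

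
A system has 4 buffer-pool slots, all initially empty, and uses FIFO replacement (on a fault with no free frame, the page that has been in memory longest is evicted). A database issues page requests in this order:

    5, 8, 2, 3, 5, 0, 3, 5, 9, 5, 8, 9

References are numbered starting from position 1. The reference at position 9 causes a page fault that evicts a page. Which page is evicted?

2

pos 1: 5: fault, frames [5]
pos 2: 8: fault, frames [5, 8]
pos 3: 2: fault, frames [5, 8, 2]
pos 4: 3: fault, frames [5, 8, 2, 3]
pos 5: 5: hit
pos 6: 0: fault, evict 5, frames [8, 2, 3, 0]
pos 7: 3: hit
pos 8: 5: fault, evict 8, frames [2, 3, 0, 5]
pos 9: 9: fault, evict 2, frames [3, 0, 5, 9]
At position 9, page 2 is evicted.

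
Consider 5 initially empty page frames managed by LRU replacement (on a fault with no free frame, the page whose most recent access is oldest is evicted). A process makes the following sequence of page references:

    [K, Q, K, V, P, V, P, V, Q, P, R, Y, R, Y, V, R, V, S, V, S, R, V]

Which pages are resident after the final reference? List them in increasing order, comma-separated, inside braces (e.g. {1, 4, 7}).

{P, R, S, V, Y}

K -> fault, frames (K)
Q -> fault, frames (K Q)
K -> hit
V -> fault, frames (Q K V)
P -> fault, frames (Q K V P)
V -> hit
P -> hit
V -> hit
Q -> hit
P -> hit
R -> fault, frames (K V Q P R)
Y -> fault, evict K, frames (V Q P R Y)
R -> hit
Y -> hit
V -> hit
R -> hit
V -> hit
S -> fault, evict Q, frames (P Y R V S)
V -> hit
S -> hit
R -> hit
V -> hit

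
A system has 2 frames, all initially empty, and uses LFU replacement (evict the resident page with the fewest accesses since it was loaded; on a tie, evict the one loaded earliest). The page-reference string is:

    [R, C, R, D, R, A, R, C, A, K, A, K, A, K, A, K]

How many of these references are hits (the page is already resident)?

3

R -> fault, frames [R]
C -> fault, frames [R, C]
R -> hit
D -> fault, evict C, frames [R, D]
R -> hit
A -> fault, evict D, frames [R, A]
R -> hit
C -> fault, evict A, frames [R, C]
A -> fault, evict C, frames [R, A]
K -> fault, evict A, frames [R, K]
A -> fault, evict K, frames [R, A]
K -> fault, evict A, frames [R, K]
A -> fault, evict K, frames [R, A]
K -> fault, evict A, frames [R, K]
A -> fault, evict K, frames [R, A]
K -> fault, evict A, frames [R, K]
Hits: 3.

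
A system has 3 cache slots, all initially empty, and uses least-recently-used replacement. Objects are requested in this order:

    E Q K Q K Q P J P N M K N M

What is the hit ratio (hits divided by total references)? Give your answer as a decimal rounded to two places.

0.43

E: miss, frames [E]
Q: miss, frames [E, Q]
K: miss, frames [E, Q, K]
Q: hit
K: hit
Q: hit
P: miss, evict E, frames [K, Q, P]
J: miss, evict K, frames [Q, P, J]
P: hit
N: miss, evict Q, frames [J, P, N]
M: miss, evict J, frames [P, N, M]
K: miss, evict P, frames [N, M, K]
N: hit
M: hit
Hits: 6 of 14 references → 6/14 = 0.4286.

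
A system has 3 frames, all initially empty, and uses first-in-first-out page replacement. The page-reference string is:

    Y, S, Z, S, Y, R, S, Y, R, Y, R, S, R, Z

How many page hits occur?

Y: miss, frames (Y)
S: miss, frames (Y S)
Z: miss, frames (Y S Z)
S: hit
Y: hit
R: miss, evict Y, frames (S Z R)
S: hit
Y: miss, evict S, frames (Z R Y)
R: hit
Y: hit
R: hit
S: miss, evict Z, frames (R Y S)
R: hit
Z: miss, evict R, frames (Y S Z)
Hits: 7.

7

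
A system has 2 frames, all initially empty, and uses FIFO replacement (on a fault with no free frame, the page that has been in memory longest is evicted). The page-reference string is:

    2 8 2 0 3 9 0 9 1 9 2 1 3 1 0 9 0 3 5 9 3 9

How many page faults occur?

17

2: miss, frames (2)
8: miss, frames (2 8)
2: hit
0: miss, evict 2, frames (8 0)
3: miss, evict 8, frames (0 3)
9: miss, evict 0, frames (3 9)
0: miss, evict 3, frames (9 0)
9: hit
1: miss, evict 9, frames (0 1)
9: miss, evict 0, frames (1 9)
2: miss, evict 1, frames (9 2)
1: miss, evict 9, frames (2 1)
3: miss, evict 2, frames (1 3)
1: hit
0: miss, evict 1, frames (3 0)
9: miss, evict 3, frames (0 9)
0: hit
3: miss, evict 0, frames (9 3)
5: miss, evict 9, frames (3 5)
9: miss, evict 3, frames (5 9)
3: miss, evict 5, frames (9 3)
9: hit
Page faults: 17.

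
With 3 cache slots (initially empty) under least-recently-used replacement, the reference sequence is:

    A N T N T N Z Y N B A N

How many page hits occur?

5

A → fault, frames (A)
N → fault, frames (A N)
T → fault, frames (A N T)
N → hit
T → hit
N → hit
Z → fault, evict A, frames (T N Z)
Y → fault, evict T, frames (N Z Y)
N → hit
B → fault, evict Z, frames (Y N B)
A → fault, evict Y, frames (N B A)
N → hit
Hits: 5.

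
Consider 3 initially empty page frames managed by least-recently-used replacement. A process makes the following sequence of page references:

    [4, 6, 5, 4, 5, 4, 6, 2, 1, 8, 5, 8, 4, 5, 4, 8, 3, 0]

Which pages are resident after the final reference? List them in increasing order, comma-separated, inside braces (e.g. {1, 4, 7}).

{0, 3, 8}

4: fault, frames [4]
6: fault, frames [4, 6]
5: fault, frames [4, 6, 5]
4: hit
5: hit
4: hit
6: hit
2: fault, evict 5, frames [4, 6, 2]
1: fault, evict 4, frames [6, 2, 1]
8: fault, evict 6, frames [2, 1, 8]
5: fault, evict 2, frames [1, 8, 5]
8: hit
4: fault, evict 1, frames [5, 8, 4]
5: hit
4: hit
8: hit
3: fault, evict 5, frames [4, 8, 3]
0: fault, evict 4, frames [8, 3, 0]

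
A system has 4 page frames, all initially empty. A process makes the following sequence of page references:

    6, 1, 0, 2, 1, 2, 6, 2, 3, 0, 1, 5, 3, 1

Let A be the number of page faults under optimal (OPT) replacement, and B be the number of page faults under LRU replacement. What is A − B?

-2

Under OPT: F F F F . . . . F . . F . . → 6 faults.
Under LRU: F F F F . . . . F F F F . . → 8 faults.
A − B = 6 − 8 = -2.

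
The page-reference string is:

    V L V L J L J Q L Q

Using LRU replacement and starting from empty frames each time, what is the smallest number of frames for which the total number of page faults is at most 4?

3

f=1: 10 faults
f=2: 5 faults
f=3: 4 faults
f=4: 4 faults
Smallest f with faults ≤ 4 is 3.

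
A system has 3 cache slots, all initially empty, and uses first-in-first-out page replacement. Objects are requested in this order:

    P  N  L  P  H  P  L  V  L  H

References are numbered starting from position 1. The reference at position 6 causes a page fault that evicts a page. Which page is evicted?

pos 1: P -> miss, frames (P)
pos 2: N -> miss, frames (P N)
pos 3: L -> miss, frames (P N L)
pos 4: P -> hit
pos 5: H -> miss, evict P, frames (N L H)
pos 6: P -> miss, evict N, frames (L H P)
At position 6, page N is evicted.

N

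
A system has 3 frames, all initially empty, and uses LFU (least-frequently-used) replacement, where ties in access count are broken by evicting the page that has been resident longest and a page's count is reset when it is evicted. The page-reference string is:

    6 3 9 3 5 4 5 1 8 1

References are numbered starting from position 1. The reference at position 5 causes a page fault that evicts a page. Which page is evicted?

pos 1: 6 → miss, frames [6]
pos 2: 3 → miss, frames [6, 3]
pos 3: 9 → miss, frames [6, 3, 9]
pos 4: 3 → hit
pos 5: 5 → miss, evict 6, frames [3, 9, 5]
At position 5, page 6 is evicted.

6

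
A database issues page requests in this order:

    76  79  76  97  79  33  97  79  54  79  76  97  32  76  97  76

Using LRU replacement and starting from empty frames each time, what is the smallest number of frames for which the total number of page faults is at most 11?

3

f=1: 16 faults
f=2: 13 faults
f=3: 8 faults
f=4: 7 faults
f=5: 6 faults
f=6: 6 faults
Smallest f with faults ≤ 11 is 3.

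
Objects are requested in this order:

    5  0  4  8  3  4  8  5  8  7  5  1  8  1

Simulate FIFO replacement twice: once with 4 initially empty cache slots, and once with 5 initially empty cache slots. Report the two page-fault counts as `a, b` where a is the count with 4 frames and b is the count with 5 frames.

9, 8

4 frames: F F F F F . . F . F . F F . → 9 faults.
5 frames: F F F F F . . . . F F F . . → 8 faults.
8 < 9: adding a frame reduced faults, as is typical.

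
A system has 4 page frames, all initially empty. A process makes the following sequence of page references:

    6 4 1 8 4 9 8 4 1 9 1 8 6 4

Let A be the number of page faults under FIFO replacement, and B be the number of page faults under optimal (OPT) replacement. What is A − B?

1

Under FIFO: F F F F . F . . . . . . F F → 7 faults.
Under OPT: F F F F . F . . . . . . F . → 6 faults.
A − B = 7 − 6 = 1.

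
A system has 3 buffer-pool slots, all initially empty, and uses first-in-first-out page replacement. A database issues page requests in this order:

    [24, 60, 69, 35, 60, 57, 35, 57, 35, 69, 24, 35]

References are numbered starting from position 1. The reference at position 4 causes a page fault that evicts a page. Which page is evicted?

pos 1: 24 → fault, frames (24)
pos 2: 60 → fault, frames (24 60)
pos 3: 69 → fault, frames (24 60 69)
pos 4: 35 → fault, evict 24, frames (60 69 35)
At position 4, page 24 is evicted.

24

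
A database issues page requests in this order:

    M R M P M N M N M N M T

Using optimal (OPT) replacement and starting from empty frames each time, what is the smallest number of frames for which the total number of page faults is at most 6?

f=1: 12 faults
f=2: 5 faults
f=3: 5 faults
f=4: 5 faults
f=5: 5 faults
Smallest f with faults ≤ 6 is 2.

2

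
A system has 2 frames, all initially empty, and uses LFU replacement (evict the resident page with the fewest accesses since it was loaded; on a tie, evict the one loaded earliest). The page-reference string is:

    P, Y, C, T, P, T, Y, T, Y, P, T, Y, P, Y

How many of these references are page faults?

P -> fault, frames (P)
Y -> fault, frames (P Y)
C -> fault, evict P, frames (Y C)
T -> fault, evict Y, frames (C T)
P -> fault, evict C, frames (T P)
T -> hit
Y -> fault, evict P, frames (T Y)
T -> hit
Y -> hit
P -> fault, evict Y, frames (T P)
T -> hit
Y -> fault, evict P, frames (T Y)
P -> fault, evict Y, frames (T P)
Y -> fault, evict P, frames (T Y)
Page faults: 10.

10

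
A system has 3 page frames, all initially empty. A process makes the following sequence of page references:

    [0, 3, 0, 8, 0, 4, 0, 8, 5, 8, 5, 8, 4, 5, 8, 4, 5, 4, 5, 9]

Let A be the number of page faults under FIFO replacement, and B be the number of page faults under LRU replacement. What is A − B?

2

Under FIFO: F F . F . F F . F F . . F . . . . . . F → 9 faults.
Under LRU: F F . F . F . . F . . . F . . . . . . F → 7 faults.
A − B = 9 − 7 = 2.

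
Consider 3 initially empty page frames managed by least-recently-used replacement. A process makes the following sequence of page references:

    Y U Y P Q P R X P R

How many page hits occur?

Y -> fault, frames [Y]
U -> fault, frames [Y, U]
Y -> hit
P -> fault, frames [U, Y, P]
Q -> fault, evict U, frames [Y, P, Q]
P -> hit
R -> fault, evict Y, frames [Q, P, R]
X -> fault, evict Q, frames [P, R, X]
P -> hit
R -> hit
Hits: 4.

4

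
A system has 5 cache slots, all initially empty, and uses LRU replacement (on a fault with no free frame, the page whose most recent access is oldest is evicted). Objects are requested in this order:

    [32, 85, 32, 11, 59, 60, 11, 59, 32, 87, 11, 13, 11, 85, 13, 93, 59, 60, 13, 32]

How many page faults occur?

32 -> fault, frames (32)
85 -> fault, frames (32 85)
32 -> hit
11 -> fault, frames (85 32 11)
59 -> fault, frames (85 32 11 59)
60 -> fault, frames (85 32 11 59 60)
11 -> hit
59 -> hit
32 -> hit
87 -> fault, evict 85, frames (60 11 59 32 87)
11 -> hit
13 -> fault, evict 60, frames (59 32 87 11 13)
11 -> hit
85 -> fault, evict 59, frames (32 87 13 11 85)
13 -> hit
93 -> fault, evict 32, frames (87 11 85 13 93)
59 -> fault, evict 87, frames (11 85 13 93 59)
60 -> fault, evict 11, frames (85 13 93 59 60)
13 -> hit
32 -> fault, evict 85, frames (93 59 60 13 32)
Page faults: 12.

12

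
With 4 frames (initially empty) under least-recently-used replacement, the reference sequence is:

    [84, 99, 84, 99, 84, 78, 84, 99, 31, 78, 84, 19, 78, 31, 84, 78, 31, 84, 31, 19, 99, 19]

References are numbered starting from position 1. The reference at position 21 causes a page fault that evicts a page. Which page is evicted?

pos 1: 84: miss, frames {84}
pos 2: 99: miss, frames {84,99}
pos 3: 84: hit
pos 4: 99: hit
pos 5: 84: hit
pos 6: 78: miss, frames {99,84,78}
pos 7: 84: hit
pos 8: 99: hit
pos 9: 31: miss, frames {78,84,99,31}
pos 10: 78: hit
pos 11: 84: hit
pos 12: 19: miss, evict 99, frames {31,78,84,19}
pos 13: 78: hit
pos 14: 31: hit
pos 15: 84: hit
pos 16: 78: hit
pos 17: 31: hit
pos 18: 84: hit
pos 19: 31: hit
pos 20: 19: hit
pos 21: 99: miss, evict 78, frames {84,31,19,99}
At position 21, page 78 is evicted.

78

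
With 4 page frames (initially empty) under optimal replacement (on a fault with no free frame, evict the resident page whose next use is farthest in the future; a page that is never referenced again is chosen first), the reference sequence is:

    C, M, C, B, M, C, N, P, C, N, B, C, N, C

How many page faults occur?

C → fault, frames {C}
M → fault, frames {C,M}
C → hit
B → fault, frames {C,M,B}
M → hit
C → hit
N → fault, frames {C,M,B,N}
P → fault, evict M, frames {C,B,N,P}
C → hit
N → hit
B → hit
C → hit
N → hit
C → hit
Page faults: 5.

5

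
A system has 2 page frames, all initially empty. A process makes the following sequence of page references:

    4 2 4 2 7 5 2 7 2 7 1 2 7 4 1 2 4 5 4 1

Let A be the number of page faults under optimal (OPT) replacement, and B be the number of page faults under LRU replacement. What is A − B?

Under OPT: F F . . F F . F . . F . F F . F . F . F → 11 faults.
Under LRU: F F . . F F F F . . F F F F F F F F . F → 15 faults.
A − B = 11 − 15 = -4.

-4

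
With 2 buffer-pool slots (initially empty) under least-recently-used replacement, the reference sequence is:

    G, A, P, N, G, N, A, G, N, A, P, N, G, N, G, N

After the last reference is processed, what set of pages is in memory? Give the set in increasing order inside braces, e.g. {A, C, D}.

G -> fault, frames (G)
A -> fault, frames (G A)
P -> fault, evict G, frames (A P)
N -> fault, evict A, frames (P N)
G -> fault, evict P, frames (N G)
N -> hit
A -> fault, evict G, frames (N A)
G -> fault, evict N, frames (A G)
N -> fault, evict A, frames (G N)
A -> fault, evict G, frames (N A)
P -> fault, evict N, frames (A P)
N -> fault, evict A, frames (P N)
G -> fault, evict P, frames (N G)
N -> hit
G -> hit
N -> hit

{G, N}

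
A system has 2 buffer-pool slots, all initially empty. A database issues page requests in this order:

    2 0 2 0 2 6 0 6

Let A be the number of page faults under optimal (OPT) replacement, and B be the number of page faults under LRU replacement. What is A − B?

Under OPT: F F . . . F . . → 3 faults.
Under LRU: F F . . . F F . → 4 faults.
A − B = 3 − 4 = -1.

-1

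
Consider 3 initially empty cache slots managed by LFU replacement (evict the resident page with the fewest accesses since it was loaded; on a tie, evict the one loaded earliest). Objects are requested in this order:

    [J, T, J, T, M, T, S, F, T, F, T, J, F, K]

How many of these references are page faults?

6

J: miss, frames [J]
T: miss, frames [J, T]
J: hit
T: hit
M: miss, frames [J, T, M]
T: hit
S: miss, evict M, frames [J, T, S]
F: miss, evict S, frames [J, T, F]
T: hit
F: hit
T: hit
J: hit
F: hit
K: miss, evict J, frames [T, F, K]
Page faults: 6.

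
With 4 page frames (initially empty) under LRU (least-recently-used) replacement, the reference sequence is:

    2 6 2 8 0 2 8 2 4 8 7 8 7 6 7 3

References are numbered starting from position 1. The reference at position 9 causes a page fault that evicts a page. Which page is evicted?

pos 1: 2 → fault, frames {2}
pos 2: 6 → fault, frames {2,6}
pos 3: 2 → hit
pos 4: 8 → fault, frames {6,2,8}
pos 5: 0 → fault, frames {6,2,8,0}
pos 6: 2 → hit
pos 7: 8 → hit
pos 8: 2 → hit
pos 9: 4 → fault, evict 6, frames {0,8,2,4}
At position 9, page 6 is evicted.

6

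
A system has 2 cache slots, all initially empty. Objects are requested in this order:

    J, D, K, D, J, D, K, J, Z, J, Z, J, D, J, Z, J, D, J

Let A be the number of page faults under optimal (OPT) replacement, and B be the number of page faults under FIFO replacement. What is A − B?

Under OPT: F F F . F . F . F . . . F . F . F . → 9 faults.
Under FIFO: F F F . F F F F F . . . F F F . F F → 13 faults.
A − B = 9 − 13 = -4.

-4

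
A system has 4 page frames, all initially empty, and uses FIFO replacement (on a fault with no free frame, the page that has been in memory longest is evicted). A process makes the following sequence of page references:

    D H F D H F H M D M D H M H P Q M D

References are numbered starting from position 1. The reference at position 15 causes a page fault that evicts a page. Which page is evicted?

pos 1: D: fault, frames [D]
pos 2: H: fault, frames [D, H]
pos 3: F: fault, frames [D, H, F]
pos 4: D: hit
pos 5: H: hit
pos 6: F: hit
pos 7: H: hit
pos 8: M: fault, frames [D, H, F, M]
pos 9: D: hit
pos 10: M: hit
pos 11: D: hit
pos 12: H: hit
pos 13: M: hit
pos 14: H: hit
pos 15: P: fault, evict D, frames [H, F, M, P]
At position 15, page D is evicted.

D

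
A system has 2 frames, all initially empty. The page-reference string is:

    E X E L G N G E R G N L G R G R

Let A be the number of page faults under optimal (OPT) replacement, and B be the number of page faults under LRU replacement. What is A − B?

-2

Under OPT: F F . F F F . F F . F F . F . . → 10 faults.
Under LRU: F F . F F F . F F F F F F F . . → 12 faults.
A − B = 10 − 12 = -2.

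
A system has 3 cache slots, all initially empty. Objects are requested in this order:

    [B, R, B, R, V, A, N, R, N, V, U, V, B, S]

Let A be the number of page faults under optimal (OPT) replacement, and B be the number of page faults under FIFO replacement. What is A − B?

-2

Under OPT: F F . . F F F . . . F . F F → 8 faults.
Under FIFO: F F . . F F F F . F F . F F → 10 faults.
A − B = 8 − 10 = -2.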